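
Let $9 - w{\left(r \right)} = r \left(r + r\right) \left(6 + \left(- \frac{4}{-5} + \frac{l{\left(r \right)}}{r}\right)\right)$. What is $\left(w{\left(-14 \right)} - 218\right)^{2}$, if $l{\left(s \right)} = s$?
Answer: $\frac{266766889}{25} \approx 1.0671 \cdot 10^{7}$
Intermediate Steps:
$w{\left(r \right)} = 9 - \frac{78 r^{2}}{5}$ ($w{\left(r \right)} = 9 - r \left(r + r\right) \left(6 + \left(- \frac{4}{-5} + \frac{r}{r}\right)\right) = 9 - r 2 r \left(6 + \left(\left(-4\right) \left(- \frac{1}{5}\right) + 1\right)\right) = 9 - 2 r^{2} \left(6 + \left(\frac{4}{5} + 1\right)\right) = 9 - 2 r^{2} \left(6 + \frac{9}{5}\right) = 9 - 2 r^{2} \cdot \frac{39}{5} = 9 - \frac{78 r^{2}}{5}$)
$\left(w{\left(-14 \right)} - 218\right)^{2} = \left(\left(9 - \frac{78 \left(-14\right)^{2}}{5}\right) - 218\right)^{2} = \left(\left(9 - \frac{15288}{5}\right) - 218\right)^{2} = \left(- \frac{15243}{5} - 218\right)^{2} = \left(- \frac{16333}{5}\right)^{2} = \frac{266766889}{25}$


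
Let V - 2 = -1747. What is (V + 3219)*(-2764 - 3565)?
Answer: -9328946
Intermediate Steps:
V = -1745 (V = 2 - 1747 = -1745)
(V + 3219)*(-2764 - 3565) = (-1745 + 3219)*(-2764 - 3565) = 1474*(-6329) = -9328946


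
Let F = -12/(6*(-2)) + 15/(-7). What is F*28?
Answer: -32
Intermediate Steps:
F = -8/7 (F = -12/(-12) + 15*(-⅐) = -12*(-1/12) - 15/7 = 1 - 15/7 = -8/7 ≈ -1.1429)
F*28 = -8/7*28 = -32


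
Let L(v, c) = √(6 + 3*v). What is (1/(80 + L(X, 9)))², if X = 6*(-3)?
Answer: 1/(16*(20 + I*√3)²) ≈ 0.00015278 - 2.6662e-5*I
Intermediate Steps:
X = -18
(1/(80 + L(X, 9)))² = (1/(80 + √(6 + 3*(-18))))² = (1/(80 + √(6 - 54)))² = (1/(80 + √(-48)))² = (1/(80 + 4*I*√3))² = (80 + 4*I*√3)⁻²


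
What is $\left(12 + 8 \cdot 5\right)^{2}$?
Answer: $2704$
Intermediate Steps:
$\left(12 + 8 \cdot 5\right)^{2} = \left(12 + 40\right)^{2} = 52^{2} = 2704$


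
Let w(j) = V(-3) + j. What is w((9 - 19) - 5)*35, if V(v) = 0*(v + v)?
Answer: -525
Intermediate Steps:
V(v) = 0 (V(v) = 0*(2*v) = 0)
w(j) = j (w(j) = 0 + j = j)
w((9 - 19) - 5)*35 = ((9 - 19) - 5)*35 = (-10 - 5)*35 = -15*35 = -525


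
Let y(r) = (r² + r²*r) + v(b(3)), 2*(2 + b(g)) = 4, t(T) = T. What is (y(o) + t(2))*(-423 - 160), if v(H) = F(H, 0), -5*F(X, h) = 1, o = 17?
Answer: -15169077/5 ≈ -3.0338e+6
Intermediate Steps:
F(X, h) = -⅕ (F(X, h) = -⅕*1 = -⅕)
b(g) = 0 (b(g) = -2 + (½)*4 = -2 + 2 = 0)
v(H) = -⅕
y(r) = -⅕ + r² + r³ (y(r) = (r² + r²*r) - ⅕ = (r² + r³) - ⅕ = -⅕ + r² + r³)
(y(o) + t(2))*(-423 - 160) = ((-⅕ + 17² + 17³) + 2)*(-423 - 160) = ((-⅕ + 289 + 4913) + 2)*(-583) = (26009/5 + 2)*(-583) = (26019/5)*(-583) = -15169077/5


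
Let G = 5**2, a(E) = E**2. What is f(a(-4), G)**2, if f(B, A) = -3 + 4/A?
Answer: 5041/625 ≈ 8.0656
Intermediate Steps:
G = 25
f(a(-4), G)**2 = (-3 + 4/25)**2 = (-71/25)**2 = 5041/625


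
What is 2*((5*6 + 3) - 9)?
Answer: 48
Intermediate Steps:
2*((5*6 + 3) - 9) = 2*((30 + 3) - 9) = 2*(33 - 9) = 2*24 = 48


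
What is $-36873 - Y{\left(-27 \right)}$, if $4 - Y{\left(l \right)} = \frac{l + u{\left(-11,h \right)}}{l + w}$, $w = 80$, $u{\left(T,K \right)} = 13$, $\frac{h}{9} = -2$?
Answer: $- \frac{1954495}{53} \approx -36877.0$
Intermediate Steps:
$h = -18$ ($h = 9 \left(-2\right) = -18$)
$Y{\left(l \right)} = 4 - \frac{13 + l}{80 + l}$ ($Y{\left(l \right)} = 4 - \frac{l + 13}{l + 80} = 4 - \frac{13 + l}{80 + l}$)
$-36873 - Y{\left(-27 \right)} = -36873 - \frac{307 + 3 \left(-27\right)}{80 - 27} = -36873 - \frac{307 - 81}{53} = -36873 - \frac{1}{53} \cdot 226 = -36873 - \frac{226}{53} = - \frac{1954495}{53}$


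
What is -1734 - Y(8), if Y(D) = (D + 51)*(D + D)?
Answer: -2678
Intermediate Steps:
Y(D) = 2*D*(51 + D) (Y(D) = (51 + D)*(2*D) = 2*D*(51 + D))
-1734 - Y(8) = -1734 - 2*8*(51 + 8) = -1734 - 2*8*59 = -1734 - 1*944 = -1734 - 944 = -2678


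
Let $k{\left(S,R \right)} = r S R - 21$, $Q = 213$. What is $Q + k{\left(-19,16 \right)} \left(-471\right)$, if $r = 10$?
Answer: $1441944$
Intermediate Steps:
$k{\left(S,R \right)} = -21 + 10 R S$ ($k{\left(S,R \right)} = 10 S R - 21 = 10 R S - 21 = -21 + 10 R S$)
$Q + k{\left(-19,16 \right)} \left(-471\right) = 213 + \left(-21 + 10 \cdot 16 \left(-19\right)\right) \left(-471\right) = 213 + \left(-21 - 3040\right) \left(-471\right) = 213 - -1441731 = 213 + 1441731 = 1441944$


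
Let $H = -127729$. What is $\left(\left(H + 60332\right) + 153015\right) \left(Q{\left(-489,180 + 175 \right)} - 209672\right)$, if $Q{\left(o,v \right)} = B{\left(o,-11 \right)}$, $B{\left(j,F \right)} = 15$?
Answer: $-17950413026$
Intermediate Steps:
$Q{\left(o,v \right)} = 15$
$\left(\left(H + 60332\right) + 153015\right) \left(Q{\left(-489,180 + 175 \right)} - 209672\right) = \left(\left(-127729 + 60332\right) + 153015\right) \left(15 - 209672\right) = \left(-67397 + 153015\right) \left(-209657\right) = 85618 \left(-209657\right) = -17950413026$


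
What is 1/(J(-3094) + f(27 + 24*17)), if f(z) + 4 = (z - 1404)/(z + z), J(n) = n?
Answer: -290/898743 ≈ -0.00032267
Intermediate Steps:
f(z) = -4 + (-1404 + z)/(2*z) (f(z) = -4 + (z - 1404)/(z + z) = -4 + (-1404 + z)/((2*z)) = -4 + (-1404 + z)*(1/(2*z)) = -4 + (-1404 + z)/(2*z))
1/(J(-3094) + f(27 + 24*17)) = 1/(-3094 + (-7/2 - 702/(27 + 24*17))) = 1/(-3094 + (-7/2 - 702/(27 + 408))) = 1/(-3094 + (-7/2 - 702/435)) = 1/(-3094 + (-7/2 - 702*1/435)) = 1/(-3094 + (-7/2 - 234/145)) = 1/(-3094 - 1483/290) = 1/(-898743/290) = -290/898743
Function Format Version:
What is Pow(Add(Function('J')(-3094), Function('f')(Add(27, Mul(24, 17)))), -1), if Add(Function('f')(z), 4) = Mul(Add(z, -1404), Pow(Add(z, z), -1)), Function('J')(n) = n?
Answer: Rational(-290, 898743) ≈ -0.00032267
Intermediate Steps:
Function('f')(z) = Add(-4, Mul(Rational(1, 2), Pow(z, -1), Add(-1404, z))) (Function('f')(z) = Add(-4, Mul(Add(z, -1404), Pow(Add(z, z), -1))) = Add(-4, Mul(Add(-1404, z), Pow(Mul(2, z), -1))) = Add(-4, Mul(Add(-1404, z), Mul(Rational(1, 2), Pow(z, -1)))) = Add(-4, Mul(Rational(1, 2), Pow(z, -1), Add(-1404, z))))
Pow(Add(Function('J')(-3094), Function('f')(Add(27, Mul(24, 17)))), -1) = Pow(Add(-3094, Add(Rational(-7, 2), Mul(-702, Pow(Add(27, Mul(24, 17)), -1)))), -1) = Pow(Add(-3094, Add(Rational(-7, 2), Mul(-702, Pow(Add(27, 408), -1)))), -1) = Pow(Add(-3094, Add(Rational(-7, 2), Mul(-702, Pow(435, -1)))), -1) = Pow(Add(-3094, Add(Rational(-7, 2), Mul(-702, Rational(1, 435)))), -1) = Pow(Add(-3094, Add(Rational(-7, 2), Rational(-234, 145))), -1) = Pow(Add(-3094, Rational(-1483, 290)), -1) = Pow(Rational(-898743, 290), -1) = Rational(-290, 898743)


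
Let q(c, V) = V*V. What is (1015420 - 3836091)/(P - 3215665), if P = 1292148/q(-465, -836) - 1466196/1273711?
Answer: 57066759398406604/65058115974619787 ≈ 0.87717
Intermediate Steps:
q(c, V) = V**2
P = 14116013673/20231625524 (P = 1292148/((-836)**2) - 1466196/1273711 = 1292148/698896 - 1466196*1/1273711 = 1292148*(1/698896) - 1466196/1273711 = 29367/15884 - 1466196/1273711 = 14116013673/20231625524 ≈ 0.69772)
(1015420 - 3836091)/(P - 3215665) = (1015420 - 3836091)/(14116013673/20231625524 - 3215665) = -2820671/(-65058115974619787/20231625524) = -2820671*(-20231625524/65058115974619787) = 57066759398406604/65058115974619787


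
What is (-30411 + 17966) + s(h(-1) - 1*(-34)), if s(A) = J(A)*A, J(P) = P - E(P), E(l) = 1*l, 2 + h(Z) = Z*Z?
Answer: -12445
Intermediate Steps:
h(Z) = -2 + Z² (h(Z) = -2 + Z*Z = -2 + Z²)
E(l) = l
J(P) = 0 (J(P) = P - P = 0)
s(A) = 0 (s(A) = 0*A = 0)
(-30411 + 17966) + s(h(-1) - 1*(-34)) = (-30411 + 17966) + 0 = -12445 + 0 = -12445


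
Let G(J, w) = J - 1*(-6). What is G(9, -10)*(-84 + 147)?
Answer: 945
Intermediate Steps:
G(J, w) = 6 + J (G(J, w) = J + 6 = 6 + J)
G(9, -10)*(-84 + 147) = (6 + 9)*(-84 + 147) = 15*63 = 945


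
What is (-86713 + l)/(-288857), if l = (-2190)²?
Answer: -4709387/288857 ≈ -16.304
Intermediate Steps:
l = 4796100
(-86713 + l)/(-288857) = (-86713 + 4796100)/(-288857) = 4709387*(-1/288857) = -4709387/288857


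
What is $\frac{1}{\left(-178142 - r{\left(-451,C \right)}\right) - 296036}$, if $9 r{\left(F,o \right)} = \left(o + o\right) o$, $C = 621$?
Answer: $- \frac{1}{559876} \approx -1.7861 \cdot 10^{-6}$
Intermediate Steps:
$r{\left(F,o \right)} = \frac{2 o^{2}}{9}$ ($r{\left(F,o \right)} = \frac{\left(o + o\right) o}{9} = \frac{2 o o}{9} = \frac{2 o^{2}}{9}$)
$\frac{1}{\left(-178142 - r{\left(-451,C \right)}\right) - 296036} = \frac{1}{\left(-178142 - \frac{2 \cdot 621^{2}}{9}\right) - 296036} = \frac{1}{\left(-178142 - \frac{2}{9} \cdot 385641\right) - 296036} = \frac{1}{\left(-178142 - 85698\right) - 296036} = \frac{1}{-263840 - 296036} = \frac{1}{-559876} = - \frac{1}{559876}$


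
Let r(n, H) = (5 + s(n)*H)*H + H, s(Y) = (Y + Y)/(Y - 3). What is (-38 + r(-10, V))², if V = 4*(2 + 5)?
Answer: 301716900/169 ≈ 1.7853e+6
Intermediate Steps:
s(Y) = 2*Y/(-3 + Y) (s(Y) = (2*Y)/(-3 + Y) = 2*Y/(-3 + Y))
V = 28 (V = 4*7 = 28)
r(n, H) = H + H*(5 + 2*H*n/(-3 + n)) (r(n, H) = (5 + (2*n/(-3 + n))*H)*H + H = (5 + 2*H*n/(-3 + n))*H + H = H*(5 + 2*H*n/(-3 + n)) + H = H + H*(5 + 2*H*n/(-3 + n)))
(-38 + r(-10, V))² = (-38 + 2*28*(-9 + 3*(-10) + 28*(-10))/(-3 - 10))² = (-38 + 2*28*(-9 - 30 - 280)/(-13))² = (-38 + 2*28*(-1/13)*(-319))² = (-38 + 17864/13)² = (17370/13)² = 301716900/169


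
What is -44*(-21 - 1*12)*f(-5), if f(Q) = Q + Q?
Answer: -14520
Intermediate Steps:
f(Q) = 2*Q
-44*(-21 - 1*12)*f(-5) = -44*(-21 - 1*12)*2*(-5) = -44*(-21 - 12)*(-10) = -44*(-33)*(-10) = -(-1452)*(-10) = -1*14520 = -14520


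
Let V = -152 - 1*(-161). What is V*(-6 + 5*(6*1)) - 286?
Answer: -70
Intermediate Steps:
V = 9 (V = -152 + 161 = 9)
V*(-6 + 5*(6*1)) - 286 = 9*(-6 + 5*(6*1)) - 286 = 9*(-6 + 5*6) - 286 = 9*(-6 + 30) - 286 = 9*24 - 286 = 216 - 286 = -70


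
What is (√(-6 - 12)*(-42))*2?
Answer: -252*I*√2 ≈ -356.38*I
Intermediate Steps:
(√(-6 - 12)*(-42))*2 = (√(-18)*(-42))*2 = ((3*I*√2)*(-42))*2 = -126*I*√2*2 = -252*I*√2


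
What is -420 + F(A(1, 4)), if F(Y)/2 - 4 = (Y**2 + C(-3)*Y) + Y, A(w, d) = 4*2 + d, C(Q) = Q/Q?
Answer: -76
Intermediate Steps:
C(Q) = 1
A(w, d) = 8 + d
F(Y) = 8 + 2*Y**2 + 4*Y (F(Y) = 8 + 2*((Y**2 + 1*Y) + Y) = 8 + 2*((Y**2 + Y) + Y) = 8 + 2*((Y + Y**2) + Y) = 8 + 2*(Y**2 + 2*Y) = 8 + (2*Y**2 + 4*Y) = 8 + 2*Y**2 + 4*Y)
-420 + F(A(1, 4)) = -420 + (8 + 2*(8 + 4)**2 + 4*(8 + 4)) = -420 + (8 + 2*12**2 + 4*12) = -420 + (8 + 2*144 + 48) = -420 + (8 + 288 + 48) = -420 + 344 = -76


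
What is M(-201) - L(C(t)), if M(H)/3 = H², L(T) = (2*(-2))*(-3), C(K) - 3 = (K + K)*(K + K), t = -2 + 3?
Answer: 121191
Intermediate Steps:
t = 1
C(K) = 3 + 4*K² (C(K) = 3 + (K + K)*(K + K) = 3 + (2*K)*(2*K) = 3 + 4*K²)
L(T) = 12 (L(T) = -4*(-3) = 12)
M(H) = 3*H²
M(-201) - L(C(t)) = 3*(-201)² - 1*12 = 3*40401 - 12 = 121203 - 12 = 121191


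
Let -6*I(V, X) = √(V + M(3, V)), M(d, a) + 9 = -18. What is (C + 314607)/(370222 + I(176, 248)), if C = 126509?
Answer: 5879190519072/4934315854075 + 2646696*√149/4934315854075 ≈ 1.1915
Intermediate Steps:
M(d, a) = -27 (M(d, a) = -9 - 18 = -27)
I(V, X) = -√(-27 + V)/6 (I(V, X) = -√(V - 27)/6 = -√(-27 + V)/6)
(C + 314607)/(370222 + I(176, 248)) = (126509 + 314607)/(370222 - √(-27 + 176)/6) = 441116/(370222 - √149/6)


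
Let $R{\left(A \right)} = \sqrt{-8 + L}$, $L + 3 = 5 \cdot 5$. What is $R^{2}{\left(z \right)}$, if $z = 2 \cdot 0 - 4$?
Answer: $14$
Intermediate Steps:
$L = 22$ ($L = -3 + 5 \cdot 5 = -3 + 25 = 22$)
$z = -4$ ($z = 0 - 4 = -4$)
$R{\left(A \right)} = \sqrt{14}$ ($R{\left(A \right)} = \sqrt{-8 + 22} = \sqrt{14}$)
$R^{2}{\left(z \right)} = \left(\sqrt{14}\right)^{2} = 14$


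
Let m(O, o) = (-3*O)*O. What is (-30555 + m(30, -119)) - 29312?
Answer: -62567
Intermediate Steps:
m(O, o) = -3*O**2
(-30555 + m(30, -119)) - 29312 = (-30555 - 3*30**2) - 29312 = (-30555 - 3*900) - 29312 = (-30555 - 2700) - 29312 = -33255 - 29312 = -62567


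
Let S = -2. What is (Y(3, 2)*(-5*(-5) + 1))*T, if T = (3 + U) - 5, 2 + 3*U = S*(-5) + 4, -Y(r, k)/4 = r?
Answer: -624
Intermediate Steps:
Y(r, k) = -4*r
U = 4 (U = -⅔ + (-2*(-5) + 4)/3 = -⅔ + (10 + 4)/3 = -⅔ + (⅓)*14 = -⅔ + 14/3 = 4)
T = 2 (T = (3 + 4) - 5 = 7 - 5 = 2)
(Y(3, 2)*(-5*(-5) + 1))*T = ((-4*3)*(-5*(-5) + 1))*2 = -12*(25 + 1)*2 = -12*26*2 = -312*2 = -624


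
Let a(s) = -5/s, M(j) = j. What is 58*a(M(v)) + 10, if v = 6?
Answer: -115/3 ≈ -38.333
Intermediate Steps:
58*a(M(v)) + 10 = 58*(-5/6) + 10 = 58*(-5*⅙) + 10 = 58*(-⅚) + 10 = -145/3 + 10 = -115/3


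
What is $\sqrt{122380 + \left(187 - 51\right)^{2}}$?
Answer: $2 \sqrt{35219} \approx 375.33$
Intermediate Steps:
$\sqrt{122380 + \left(187 - 51\right)^{2}} = \sqrt{122380 + 136^{2}} = \sqrt{122380 + 18496} = \sqrt{140876} = 2 \sqrt{35219}$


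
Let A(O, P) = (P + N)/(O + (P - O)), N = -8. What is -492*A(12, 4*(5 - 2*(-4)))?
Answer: -5412/13 ≈ -416.31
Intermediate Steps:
A(O, P) = (-8 + P)/P (A(O, P) = (P - 8)/(O + (P - O)) = (-8 + P)/P)
-492*A(12, 4*(5 - 2*(-4))) = -492*(-8 + 4*(5 - 2*(-4)))/(4*(5 - 2*(-4))) = -492*(-8 + 4*(5 + 8))/(4*(5 + 8)) = -492*(-8 + 4*13)/(4*13) = -492*(-8 + 52)/52 = -123*44/13 = -492*11/13 = -5412/13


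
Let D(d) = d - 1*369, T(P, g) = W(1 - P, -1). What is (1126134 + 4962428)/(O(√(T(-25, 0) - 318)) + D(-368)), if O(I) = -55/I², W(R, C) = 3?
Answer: -191789703/23210 ≈ -8263.2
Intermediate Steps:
T(P, g) = 3
O(I) = -55/I²
D(d) = -369 + d (D(d) = d - 369 = -369 + d)
(1126134 + 4962428)/(O(√(T(-25, 0) - 318)) + D(-368)) = (1126134 + 4962428)/(-55/(3 - 318) + (-369 - 368)) = 6088562/(-55/(√(-315))² - 737) = 6088562/(-55/(3*I*√35)² - 737) = 6088562/(-55*(-1/315) - 737) = 6088562/(11/63 - 737) = 6088562/(-46420/63) = 6088562*(-63/46420) = -191789703/23210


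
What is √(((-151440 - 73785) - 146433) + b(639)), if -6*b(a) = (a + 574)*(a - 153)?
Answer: I*√469911 ≈ 685.5*I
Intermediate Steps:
b(a) = -(-153 + a)*(574 + a)/6 (b(a) = -(a + 574)*(a - 153)/6 = -(574 + a)*(-153 + a)/6 = -(-153 + a)*(574 + a)/6)
√(((-151440 - 73785) - 146433) + b(639)) = √(((-151440 - 73785) - 146433) + (14637 - 421/6*639 - ⅙*639²)) = √((-225225 - 146433) + (14637 - 89673/2 - ⅙*408321)) = √(-371658 + (14637 - 89673/2 - 136107/2)) = √(-371658 - 98253) = √(-469911) = I*√469911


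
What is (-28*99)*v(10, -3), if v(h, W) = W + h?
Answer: -19404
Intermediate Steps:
(-28*99)*v(10, -3) = (-28*99)*(-3 + 10) = -2772*7 = -19404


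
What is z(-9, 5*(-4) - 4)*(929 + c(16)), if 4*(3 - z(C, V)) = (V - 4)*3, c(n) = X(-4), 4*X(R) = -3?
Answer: 22278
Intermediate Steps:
X(R) = -3/4 (X(R) = (1/4)*(-3) = -3/4)
c(n) = -3/4
z(C, V) = 6 - 3*V/4 (z(C, V) = 3 - (V - 4)*3/4 = 3 - (-4 + V)*3/4 = 3 - (-12 + 3*V)/4 = 3 + (3 - 3*V/4) = 6 - 3*V/4)
z(-9, 5*(-4) - 4)*(929 + c(16)) = (6 - 3*(5*(-4) - 4)/4)*(929 - 3/4) = (6 - 3*(-20 - 4)/4)*(3713/4) = (6 - 3/4*(-24))*(3713/4) = (6 + 18)*(3713/4) = 24*(3713/4) = 22278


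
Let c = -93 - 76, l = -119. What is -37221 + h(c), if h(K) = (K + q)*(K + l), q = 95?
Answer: -15909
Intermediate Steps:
c = -169
h(K) = (-119 + K)*(95 + K) (h(K) = (K + 95)*(K - 119) = (95 + K)*(-119 + K) = (-119 + K)*(95 + K))
-37221 + h(c) = -37221 + (-11305 + (-169)² - 24*(-169)) = -37221 + (-11305 + 28561 + 4056) = -37221 + 21312 = -15909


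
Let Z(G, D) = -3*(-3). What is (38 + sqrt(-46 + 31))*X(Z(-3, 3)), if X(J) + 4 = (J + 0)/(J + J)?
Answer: -133 - 7*I*sqrt(15)/2 ≈ -133.0 - 13.555*I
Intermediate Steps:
Z(G, D) = 9
X(J) = -7/2 (X(J) = -4 + (J + 0)/(J + J) = -4 + J/((2*J)) = -4 + J*(1/(2*J)) = -4 + 1/2 = -7/2)
(38 + sqrt(-46 + 31))*X(Z(-3, 3)) = (38 + sqrt(-46 + 31))*(-7/2) = (38 + sqrt(-15))*(-7/2) = (38 + I*sqrt(15))*(-7/2) = -133 - 7*I*sqrt(15)/2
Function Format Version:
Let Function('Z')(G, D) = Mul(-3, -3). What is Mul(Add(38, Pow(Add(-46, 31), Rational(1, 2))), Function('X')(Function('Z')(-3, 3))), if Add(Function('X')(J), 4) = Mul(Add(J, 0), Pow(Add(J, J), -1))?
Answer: Add(-133, Mul(Rational(-7, 2), I, Pow(15, Rational(1, 2)))) ≈ Add(-133.00, Mul(-13.555, I))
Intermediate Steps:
Function('Z')(G, D) = 9
Function('X')(J) = Rational(-7, 2) (Function('X')(J) = Add(-4, Mul(Add(J, 0), Pow(Add(J, J), -1))) = Add(-4, Mul(J, Pow(Mul(2, J), -1))) = Add(-4, Mul(J, Mul(Rational(1, 2), Pow(J, -1)))) = Add(-4, Rational(1, 2)) = Rational(-7, 2))
Mul(Add(38, Pow(Add(-46, 31), Rational(1, 2))), Function('X')(Function('Z')(-3, 3))) = Mul(Add(38, Pow(Add(-46, 31), Rational(1, 2))), Rational(-7, 2)) = Mul(Add(38, Pow(-15, Rational(1, 2))), Rational(-7, 2)) = Mul(Add(38, Mul(I, Pow(15, Rational(1, 2)))), Rational(-7, 2)) = Add(-133, Mul(Rational(-7, 2), I, Pow(15, Rational(1, 2))))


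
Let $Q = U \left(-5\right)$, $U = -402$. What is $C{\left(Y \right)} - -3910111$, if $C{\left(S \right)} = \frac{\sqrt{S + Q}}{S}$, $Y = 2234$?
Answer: $3910111 + \frac{\sqrt{1061}}{1117} \approx 3.9101 \cdot 10^{6}$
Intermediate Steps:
$Q = 2010$ ($Q = \left(-402\right) \left(-5\right) = 2010$)
$C{\left(S \right)} = \frac{\sqrt{2010 + S}}{S}$ ($C{\left(S \right)} = \frac{\sqrt{S + 2010}}{S} = \frac{\sqrt{2010 + S}}{S}$)
$C{\left(Y \right)} - -3910111 = \frac{\sqrt{2010 + 2234}}{2234} - -3910111 = \frac{\sqrt{4244}}{2234} + 3910111 = \frac{2 \sqrt{1061}}{2234} + 3910111 = \frac{\sqrt{1061}}{1117} + 3910111 = 3910111 + \frac{\sqrt{1061}}{1117}$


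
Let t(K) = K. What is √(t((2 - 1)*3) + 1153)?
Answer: 34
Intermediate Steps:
√(t((2 - 1)*3) + 1153) = √((2 - 1)*3 + 1153) = √(1*3 + 1153) = √(3 + 1153) = √1156 = 34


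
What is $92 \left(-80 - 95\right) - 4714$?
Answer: $-20814$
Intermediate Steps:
$92 \left(-80 - 95\right) - 4714 = 92 \left(-175\right) - 4714 = -16100 - 4714 = -20814$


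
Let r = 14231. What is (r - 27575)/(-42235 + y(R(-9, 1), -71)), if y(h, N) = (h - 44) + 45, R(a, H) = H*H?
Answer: 13344/42233 ≈ 0.31596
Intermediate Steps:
R(a, H) = H²
y(h, N) = 1 + h (y(h, N) = (-44 + h) + 45 = 1 + h)
(r - 27575)/(-42235 + y(R(-9, 1), -71)) = (14231 - 27575)/(-42235 + (1 + 1²)) = -13344/(-42235 + (1 + 1)) = -13344/(-42235 + 2) = -13344/(-42233) = -13344*(-1/42233) = 13344/42233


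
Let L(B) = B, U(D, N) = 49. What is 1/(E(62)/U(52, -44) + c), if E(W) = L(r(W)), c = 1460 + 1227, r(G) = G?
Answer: 49/131725 ≈ 0.00037199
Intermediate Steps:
c = 2687
E(W) = W
1/(E(62)/U(52, -44) + c) = 1/(62/49 + 2687) = 1/(131725/49) = 49/131725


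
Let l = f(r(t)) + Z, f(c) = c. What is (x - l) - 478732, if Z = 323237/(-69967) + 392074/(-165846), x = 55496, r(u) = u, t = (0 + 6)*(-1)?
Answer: -79209239317900/187157211 ≈ -4.2322e+5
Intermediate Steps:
t = -6 (t = 6*(-1) = -6)
Z = -1307093630/187157211 (Z = 323237*(-1/69967) + 392074*(-1/165846) = -10427/2257 - 196037/82923 = -1307093630/187157211 ≈ -6.9839)
l = -2430036896/187157211 (l = -6 - 1307093630/187157211 = -2430036896/187157211 ≈ -12.984)
(x - l) - 478732 = (55496 - 1*(-2430036896/187157211)) - 478732 = (55496 + 2430036896/187157211) - 478732 = 10388906618552/187157211 - 478732 = -79209239317900/187157211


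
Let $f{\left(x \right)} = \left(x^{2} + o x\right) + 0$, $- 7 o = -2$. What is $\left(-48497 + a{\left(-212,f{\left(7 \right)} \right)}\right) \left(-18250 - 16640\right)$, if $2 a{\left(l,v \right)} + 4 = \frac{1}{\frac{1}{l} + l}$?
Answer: $\frac{15210558298458}{8989} \approx 1.6921 \cdot 10^{9}$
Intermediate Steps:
$o = \frac{2}{7}$ ($o = \left(- \frac{1}{7}\right) \left(-2\right) = \frac{2}{7} \approx 0.28571$)
$f{\left(x \right)} = x^{2} + \frac{2 x}{7}$ ($f{\left(x \right)} = \left(x^{2} + \frac{2 x}{7}\right) + 0 = x^{2} + \frac{2 x}{7}$)
$a{\left(l,v \right)} = -2 + \frac{1}{2 \left(l + \frac{1}{l}\right)}$ ($a{\left(l,v \right)} = -2 + \frac{1}{2 \left(\frac{1}{l} + l\right)} = -2 + \frac{1}{2 \left(l + \frac{1}{l}\right)}$)
$\left(-48497 + a{\left(-212,f{\left(7 \right)} \right)}\right) \left(-18250 - 16640\right) = \left(-48497 + \frac{-4 - 212 - 4 \left(-212\right)^{2}}{2 \left(1 + \left(-212\right)^{2}\right)}\right) \left(-18250 - 16640\right) = \left(-48497 + \frac{-4 - 212 - 179776}{2 \left(1 + 44944\right)}\right) \left(-34890\right) = \left(-48497 + \frac{-4 - 212 - 179776}{2 \cdot 44945}\right) \left(-34890\right) = \left(-48497 + \frac{1}{2} \cdot \frac{1}{44945} \left(-179992\right)\right) \left(-34890\right) = \left(-48497 - \frac{89996}{44945}\right) \left(-34890\right) = \left(- \frac{2179787661}{44945}\right) \left(-34890\right) = \frac{15210558298458}{8989}$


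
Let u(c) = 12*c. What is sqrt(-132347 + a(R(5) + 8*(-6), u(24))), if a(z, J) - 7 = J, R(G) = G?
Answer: 2*I*sqrt(33013) ≈ 363.39*I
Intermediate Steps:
a(z, J) = 7 + J
sqrt(-132347 + a(R(5) + 8*(-6), u(24))) = sqrt(-132347 + (7 + 12*24)) = sqrt(-132347 + (7 + 288)) = sqrt(-132347 + 295) = sqrt(-132052) = 2*I*sqrt(33013)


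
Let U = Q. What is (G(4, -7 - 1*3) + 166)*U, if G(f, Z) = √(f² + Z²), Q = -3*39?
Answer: -19422 - 234*√29 ≈ -20682.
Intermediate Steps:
Q = -117
U = -117
G(f, Z) = √(Z² + f²)
(G(4, -7 - 1*3) + 166)*U = (√((-7 - 1*3)² + 4²) + 166)*(-117) = (√((-7 - 3)² + 16) + 166)*(-117) = (√((-10)² + 16) + 166)*(-117) = (√(100 + 16) + 166)*(-117) = (√116 + 166)*(-117) = (2*√29 + 166)*(-117) = (166 + 2*√29)*(-117) = -19422 - 234*√29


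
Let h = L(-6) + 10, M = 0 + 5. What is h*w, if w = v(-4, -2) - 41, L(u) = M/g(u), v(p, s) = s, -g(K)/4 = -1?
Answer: -1935/4 ≈ -483.75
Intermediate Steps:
g(K) = 4 (g(K) = -4*(-1) = 4)
M = 5
L(u) = 5/4
h = 45/4 (h = 5/4 + 10 = 45/4 ≈ 11.250)
w = -43 (w = -2 - 41 = -43)
h*w = (45/4)*(-43) = -1935/4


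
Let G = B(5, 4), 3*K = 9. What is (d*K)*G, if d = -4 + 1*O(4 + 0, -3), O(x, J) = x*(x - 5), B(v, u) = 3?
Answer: -72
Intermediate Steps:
O(x, J) = x*(-5 + x)
K = 3 (K = (⅓)*9 = 3)
G = 3
d = -8 (d = -4 + 1*((4 + 0)*(-5 + (4 + 0))) = -4 + 1*(4*(-5 + 4)) = -4 + 1*(4*(-1)) = -4 + 1*(-4) = -4 - 4 = -8)
(d*K)*G = -8*3*3 = -24*3 = -72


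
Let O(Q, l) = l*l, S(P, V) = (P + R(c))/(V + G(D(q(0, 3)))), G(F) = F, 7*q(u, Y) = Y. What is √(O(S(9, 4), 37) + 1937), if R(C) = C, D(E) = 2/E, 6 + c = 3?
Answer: √3306 ≈ 57.498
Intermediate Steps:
q(u, Y) = Y/7
c = -3 (c = -6 + 3 = -3)
S(P, V) = (-3 + P)/(14/3 + V) (S(P, V) = (P - 3)/(V + 2/(((⅐)*3))) = (-3 + P)/(V + 2/(3/7)) = (-3 + P)/(V + 2*(7/3)) = (-3 + P)/(V + 14/3) = (-3 + P)/(14/3 + V))
O(Q, l) = l²
√(O(S(9, 4), 37) + 1937) = √(37² + 1937) = √(1369 + 1937) = √3306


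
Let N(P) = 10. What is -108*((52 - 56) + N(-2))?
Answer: -648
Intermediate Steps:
-108*((52 - 56) + N(-2)) = -108*((52 - 56) + 10) = -108*(-4 + 10) = -108*6 = -648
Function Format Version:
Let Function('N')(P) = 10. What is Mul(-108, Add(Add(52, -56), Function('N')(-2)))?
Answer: -648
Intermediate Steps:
Mul(-108, Add(Add(52, -56), Function('N')(-2))) = Mul(-108, Add(Add(52, -56), 10)) = Mul(-108, Add(-4, 10)) = Mul(-108, 6) = -648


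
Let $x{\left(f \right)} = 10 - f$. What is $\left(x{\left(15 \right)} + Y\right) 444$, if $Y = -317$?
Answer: $-142968$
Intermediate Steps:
$\left(x{\left(15 \right)} + Y\right) 444 = \left(\left(10 - 15\right) - 317\right) 444 = \left(-5 - 317\right) 444 = \left(-322\right) 444 = -142968$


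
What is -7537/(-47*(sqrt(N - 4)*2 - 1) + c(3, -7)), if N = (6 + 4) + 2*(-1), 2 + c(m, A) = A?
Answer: 7537/150 ≈ 50.247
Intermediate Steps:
c(m, A) = -2 + A
N = 8 (N = 10 - 2 = 8)
-7537/(-47*(sqrt(N - 4)*2 - 1) + c(3, -7)) = -7537/(-47*(sqrt(8 - 4)*2 - 1) + (-2 - 7)) = -7537/(-47*(sqrt(4)*2 - 1) - 9) = -7537/(-47*(2*2 - 1) - 9) = -7537/(-47*(4 - 1) - 9) = -7537/(-47*3 - 9) = -7537/(-141 - 9) = -7537/(-150) = -7537*(-1/150) = 7537/150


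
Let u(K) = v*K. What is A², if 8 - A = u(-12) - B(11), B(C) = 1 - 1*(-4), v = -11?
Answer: 14161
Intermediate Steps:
u(K) = -11*K
B(C) = 5 (B(C) = 1 + 4 = 5)
A = -119 (A = 8 - (-11*(-12) - 1*5) = 8 - (132 - 5) = 8 - 1*127 = 8 - 127 = -119)
A² = (-119)² = 14161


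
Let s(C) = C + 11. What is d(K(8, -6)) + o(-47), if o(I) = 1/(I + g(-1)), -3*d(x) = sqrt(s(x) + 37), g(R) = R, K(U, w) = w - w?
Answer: -1/48 - 4*sqrt(3)/3 ≈ -2.3302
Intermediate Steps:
s(C) = 11 + C
K(U, w) = 0
d(x) = -sqrt(48 + x)/3 (d(x) = -sqrt((11 + x) + 37)/3 = -sqrt(48 + x)/3)
o(I) = 1/(-1 + I) (o(I) = 1/(I - 1) = 1/(-1 + I))
d(K(8, -6)) + o(-47) = -sqrt(48 + 0)/3 + 1/(-1 - 47) = -4*sqrt(3)/3 + 1/(-48) = -4*sqrt(3)/3 - 1/48 = -1/48 - 4*sqrt(3)/3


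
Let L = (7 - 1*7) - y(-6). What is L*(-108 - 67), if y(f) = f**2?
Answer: 6300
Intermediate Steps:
L = -36 (L = (7 - 1*7) - 1*(-6)**2 = (7 - 7) - 1*36 = 0 - 36 = -36)
L*(-108 - 67) = -36*(-108 - 67) = -36*(-175) = 6300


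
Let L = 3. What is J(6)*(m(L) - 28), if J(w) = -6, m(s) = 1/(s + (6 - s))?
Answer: 167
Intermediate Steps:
m(s) = ⅙ (m(s) = 1/6 = ⅙)
J(6)*(m(L) - 28) = -6*(⅙ - 28) = -6*(-167/6) = 167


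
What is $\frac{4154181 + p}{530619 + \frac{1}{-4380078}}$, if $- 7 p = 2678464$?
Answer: $\frac{115637576402634}{16269068257967} \approx 7.1078$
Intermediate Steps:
$p = - \frac{2678464}{7}$ ($p = \left(- \frac{1}{7}\right) 2678464 = - \frac{2678464}{7} \approx -3.8264 \cdot 10^{5}$)
$\frac{4154181 + p}{530619 + \frac{1}{-4380078}} = \frac{4154181 - \frac{2678464}{7}}{530619 + \frac{1}{-4380078}} = \frac{26400803}{7 \left(530619 - \frac{1}{4380078}\right)} = \frac{26400803}{7 \cdot \frac{2324152608281}{4380078}} = \frac{26400803}{7} \cdot \frac{4380078}{2324152608281} = \frac{115637576402634}{16269068257967}$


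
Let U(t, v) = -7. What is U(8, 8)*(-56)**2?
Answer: -21952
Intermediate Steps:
U(8, 8)*(-56)**2 = -7*(-56)**2 = -7*3136 = -21952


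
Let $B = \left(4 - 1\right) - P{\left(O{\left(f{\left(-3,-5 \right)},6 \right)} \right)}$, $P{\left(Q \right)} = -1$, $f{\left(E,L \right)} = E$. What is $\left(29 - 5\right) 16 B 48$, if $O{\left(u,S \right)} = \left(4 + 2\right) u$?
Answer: $73728$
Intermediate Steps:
$O{\left(u,S \right)} = 6 u$
$B = 4$ ($B = \left(4 - 1\right) - -1 = 3 + 1 = 4$)
$\left(29 - 5\right) 16 B 48 = \left(29 - 5\right) 16 \cdot 4 \cdot 48 = \left(29 - 5\right) 64 \cdot 48 = 24 \cdot 64 \cdot 48 = 1536 \cdot 48 = 73728$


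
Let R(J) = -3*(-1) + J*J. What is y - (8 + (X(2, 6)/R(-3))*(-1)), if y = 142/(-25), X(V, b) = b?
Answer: -659/50 ≈ -13.180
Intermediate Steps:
R(J) = 3 + J²
y = -142/25 (y = 142*(-1/25) = -142/25 ≈ -5.6800)
y - (8 + (X(2, 6)/R(-3))*(-1)) = -142/25 - (8 + (6/(3 + (-3)²))*(-1)) = -142/25 - (8 + (6/(3 + 9))*(-1)) = -142/25 - (8 + (6/12)*(-1)) = -142/25 - (8 + (6*(1/12))*(-1)) = -142/25 - (8 + (½)*(-1)) = -142/25 - (8 - ½) = -142/25 - 1*15/2 = -142/25 - 15/2 = -659/50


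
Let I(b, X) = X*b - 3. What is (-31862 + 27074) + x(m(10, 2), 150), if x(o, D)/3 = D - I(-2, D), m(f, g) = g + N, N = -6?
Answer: -3429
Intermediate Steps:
I(b, X) = -3 + X*b
m(f, g) = -6 + g (m(f, g) = g - 6 = -6 + g)
x(o, D) = 9 + 9*D (x(o, D) = 3*(D - (-3 + D*(-2))) = 3*(D - (-3 - 2*D)) = 3*(D + (3 + 2*D)) = 3*(3 + 3*D) = 9 + 9*D)
(-31862 + 27074) + x(m(10, 2), 150) = (-31862 + 27074) + (9 + 9*150) = -4788 + (9 + 1350) = -4788 + 1359 = -3429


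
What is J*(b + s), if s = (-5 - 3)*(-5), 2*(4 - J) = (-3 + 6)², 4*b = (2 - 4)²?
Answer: -41/2 ≈ -20.500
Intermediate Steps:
b = 1 (b = (2 - 4)²/4 = (¼)*(-2)² = (¼)*4 = 1)
J = -½ (J = 4 - (-3 + 6)²/2 = 4 - ½*3² = 4 - ½*9 = 4 - 9/2 = -½ ≈ -0.50000)
s = 40 (s = -8*(-5) = 40)
J*(b + s) = -(1 + 40)/2 = -½*41 = -41/2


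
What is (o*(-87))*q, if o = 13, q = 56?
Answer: -63336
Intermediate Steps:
(o*(-87))*q = (13*(-87))*56 = -1131*56 = -63336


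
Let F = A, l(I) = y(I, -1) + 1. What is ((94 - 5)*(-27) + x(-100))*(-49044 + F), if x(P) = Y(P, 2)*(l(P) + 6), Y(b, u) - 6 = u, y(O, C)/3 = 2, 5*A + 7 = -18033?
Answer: 121046948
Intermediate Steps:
A = -3608 (A = -7/5 + (1/5)*(-18033) = -7/5 - 18033/5 = -3608)
y(O, C) = 6 (y(O, C) = 3*2 = 6)
Y(b, u) = 6 + u
l(I) = 7 (l(I) = 6 + 1 = 7)
x(P) = 104 (x(P) = (6 + 2)*(7 + 6) = 8*13 = 104)
F = -3608
((94 - 5)*(-27) + x(-100))*(-49044 + F) = ((94 - 5)*(-27) + 104)*(-49044 - 3608) = (89*(-27) + 104)*(-52652) = (-2403 + 104)*(-52652) = -2299*(-52652) = 121046948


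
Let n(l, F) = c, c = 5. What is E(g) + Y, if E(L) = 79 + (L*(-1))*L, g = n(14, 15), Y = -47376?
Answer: -47322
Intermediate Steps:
n(l, F) = 5
g = 5
E(L) = 79 - L² (E(L) = 79 + (-L)*L = 79 - L²)
E(g) + Y = (79 - 1*5²) - 47376 = (79 - 1*25) - 47376 = (79 - 25) - 47376 = 54 - 47376 = -47322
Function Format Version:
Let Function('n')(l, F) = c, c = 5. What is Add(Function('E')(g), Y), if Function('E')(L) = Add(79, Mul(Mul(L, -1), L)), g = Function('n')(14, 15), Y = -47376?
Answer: -47322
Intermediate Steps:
Function('n')(l, F) = 5
g = 5
Function('E')(L) = Add(79, Mul(-1, Pow(L, 2))) (Function('E')(L) = Add(79, Mul(Mul(-1, L), L)) = Add(79, Mul(-1, Pow(L, 2))))
Add(Function('E')(g), Y) = Add(Add(79, Mul(-1, Pow(5, 2))), -47376) = Add(Add(79, Mul(-1, 25)), -47376) = Add(Add(79, -25), -47376) = Add(54, -47376) = -47322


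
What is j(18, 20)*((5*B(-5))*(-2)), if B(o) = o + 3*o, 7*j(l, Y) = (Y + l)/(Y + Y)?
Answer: 190/7 ≈ 27.143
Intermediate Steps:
j(l, Y) = (Y + l)/(14*Y) (j(l, Y) = ((Y + l)/(Y + Y))/7 = ((Y + l)/((2*Y)))/7 = ((Y + l)*(1/(2*Y)))/7 = ((Y + l)/(2*Y))/7 = (Y + l)/(14*Y))
B(o) = 4*o
j(18, 20)*((5*B(-5))*(-2)) = ((1/14)*(20 + 18)/20)*((5*(4*(-5)))*(-2)) = ((1/14)*(1/20)*38)*((5*(-20))*(-2)) = 19*(-100*(-2))/140 = (19/140)*200 = 190/7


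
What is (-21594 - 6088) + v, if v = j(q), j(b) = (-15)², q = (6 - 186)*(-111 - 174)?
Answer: -27457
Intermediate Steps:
q = 51300 (q = -180*(-285) = 51300)
j(b) = 225
v = 225
(-21594 - 6088) + v = (-21594 - 6088) + 225 = -27682 + 225 = -27457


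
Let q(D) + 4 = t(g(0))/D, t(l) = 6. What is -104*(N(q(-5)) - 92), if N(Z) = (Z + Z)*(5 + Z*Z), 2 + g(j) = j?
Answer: 5527808/125 ≈ 44222.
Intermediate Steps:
g(j) = -2 + j
q(D) = -4 + 6/D
N(Z) = 2*Z*(5 + Z**2) (N(Z) = (2*Z)*(5 + Z**2) = 2*Z*(5 + Z**2))
-104*(N(q(-5)) - 92) = -104*(2*(-4 + 6/(-5))*(5 + (-4 + 6/(-5))**2) - 92) = -104*(2*(-4 + 6*(-1/5))*(5 + (-4 + 6*(-1/5))**2) - 92) = -104*(2*(-4 - 6/5)*(5 + (-4 - 6/5)**2) - 92) = -104*(2*(-26/5)*(5 + (-26/5)**2) - 92) = -104*(2*(-26/5)*(5 + 676/25) - 92) = -104*(2*(-26/5)*(801/25) - 92) = -104*(-41652/125 - 92) = -104*(-53152/125) = 5527808/125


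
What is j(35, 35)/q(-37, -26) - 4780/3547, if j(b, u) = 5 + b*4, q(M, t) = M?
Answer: -691175/131239 ≈ -5.2665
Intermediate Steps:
j(b, u) = 5 + 4*b
j(35, 35)/q(-37, -26) - 4780/3547 = (5 + 4*35)/(-37) - 4780/3547 = (5 + 140)*(-1/37) - 4780*1/3547 = 145*(-1/37) - 4780/3547 = -145/37 - 4780/3547 = -691175/131239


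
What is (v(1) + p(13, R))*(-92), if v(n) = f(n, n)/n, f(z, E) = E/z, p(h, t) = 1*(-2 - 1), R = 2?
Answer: 184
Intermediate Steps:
p(h, t) = -3 (p(h, t) = 1*(-3) = -3)
v(n) = 1/n (v(n) = (n/n)/n = 1/n)
(v(1) + p(13, R))*(-92) = (1/1 - 3)*(-92) = (1 - 3)*(-92) = -2*(-92) = 184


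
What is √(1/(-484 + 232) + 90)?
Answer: √158753/42 ≈ 9.4866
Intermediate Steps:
√(1/(-484 + 232) + 90) = √(1/(-252) + 90) = √(-1/252 + 90) = √(22679/252) = √158753/42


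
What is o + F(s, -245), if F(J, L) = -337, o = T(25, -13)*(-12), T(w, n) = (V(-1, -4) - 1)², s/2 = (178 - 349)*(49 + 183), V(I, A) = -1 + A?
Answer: -769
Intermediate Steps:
s = -79344 (s = 2*((178 - 349)*(49 + 183)) = 2*(-171*232) = 2*(-39672) = -79344)
T(w, n) = 36 (T(w, n) = ((-1 - 4) - 1)² = (-5 - 1)² = (-6)² = 36)
o = -432 (o = 36*(-12) = -432)
o + F(s, -245) = -432 - 337 = -769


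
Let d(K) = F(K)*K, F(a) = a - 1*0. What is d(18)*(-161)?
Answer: -52164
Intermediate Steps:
F(a) = a (F(a) = a + 0 = a)
d(K) = K² (d(K) = K*K = K²)
d(18)*(-161) = 18²*(-161) = 324*(-161) = -52164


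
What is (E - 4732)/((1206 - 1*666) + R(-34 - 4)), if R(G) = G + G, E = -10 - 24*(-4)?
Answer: -2323/232 ≈ -10.013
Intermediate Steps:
E = 86 (E = -10 + 96 = 86)
R(G) = 2*G
(E - 4732)/((1206 - 1*666) + R(-34 - 4)) = (86 - 4732)/((1206 - 1*666) + 2*(-34 - 4)) = -4646/((1206 - 666) + 2*(-38)) = -4646/(540 - 76) = -4646/464 = -4646*1/464 = -2323/232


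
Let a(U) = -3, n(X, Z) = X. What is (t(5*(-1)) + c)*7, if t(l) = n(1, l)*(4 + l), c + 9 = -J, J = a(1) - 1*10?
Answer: 21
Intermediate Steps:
J = -13 (J = -3 - 1*10 = -3 - 10 = -13)
c = 4 (c = -9 - 1*(-13) = -9 + 13 = 4)
t(l) = 4 + l (t(l) = 1*(4 + l) = 4 + l)
(t(5*(-1)) + c)*7 = ((4 + 5*(-1)) + 4)*7 = ((4 - 5) + 4)*7 = (-1 + 4)*7 = 3*7 = 21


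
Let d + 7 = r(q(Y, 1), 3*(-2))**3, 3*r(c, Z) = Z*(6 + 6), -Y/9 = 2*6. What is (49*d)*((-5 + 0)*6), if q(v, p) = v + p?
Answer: 20331570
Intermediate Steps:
Y = -108 (Y = -18*6 = -9*12 = -108)
q(v, p) = p + v
r(c, Z) = 4*Z (r(c, Z) = (Z*(6 + 6))/3 = (Z*12)/3 = (12*Z)/3 = 4*Z)
d = -13831 (d = -7 + (4*(3*(-2)))**3 = -7 + (4*(-6))**3 = -7 + (-24)**3 = -7 - 13824 = -13831)
(49*d)*((-5 + 0)*6) = (49*(-13831))*((-5 + 0)*6) = -(-3388595)*6 = -677719*(-30) = 20331570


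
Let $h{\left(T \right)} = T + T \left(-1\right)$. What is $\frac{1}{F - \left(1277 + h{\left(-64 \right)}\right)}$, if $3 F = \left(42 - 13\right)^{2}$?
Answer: $- \frac{3}{2990} \approx -0.0010033$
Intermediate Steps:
$h{\left(T \right)} = 0$ ($h{\left(T \right)} = T - T = 0$)
$F = \frac{841}{3}$ ($F = \frac{\left(42 - 13\right)^{2}}{3} = \frac{29^{2}}{3} = \frac{1}{3} \cdot 841 = \frac{841}{3} \approx 280.33$)
$\frac{1}{F - \left(1277 + h{\left(-64 \right)}\right)} = \frac{1}{\frac{841}{3} - 1277} = \frac{1}{- \frac{2990}{3}} = - \frac{3}{2990}$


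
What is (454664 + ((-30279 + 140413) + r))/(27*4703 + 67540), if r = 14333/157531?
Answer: 8088473461/2785735241 ≈ 2.9035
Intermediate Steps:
r = 1303/14321 (r = 14333*(1/157531) = 1303/14321 ≈ 0.090985)
(454664 + ((-30279 + 140413) + r))/(27*4703 + 67540) = (454664 + ((-30279 + 140413) + 1303/14321))/(27*4703 + 67540) = (454664 + (110134 + 1303/14321))/(126981 + 67540) = (454664 + 1577230317/14321)/194521 = (8088473461/14321)*(1/194521) = 8088473461/2785735241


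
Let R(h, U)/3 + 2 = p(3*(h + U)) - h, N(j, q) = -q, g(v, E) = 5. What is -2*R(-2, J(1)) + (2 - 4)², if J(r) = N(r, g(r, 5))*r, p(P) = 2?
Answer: -8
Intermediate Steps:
J(r) = -5*r (J(r) = (-1*5)*r = -5*r)
R(h, U) = -3*h (R(h, U) = -6 + 3*(2 - h) = -6 + (6 - 3*h) = -3*h)
-2*R(-2, J(1)) + (2 - 4)² = -(-6)*(-2) + (2 - 4)² = -2*6 + (-2)² = -12 + 4 = -8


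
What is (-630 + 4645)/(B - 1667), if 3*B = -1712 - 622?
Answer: -803/489 ≈ -1.6421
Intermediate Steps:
B = -778 (B = (-1712 - 622)/3 = (1/3)*(-2334) = -778)
(-630 + 4645)/(B - 1667) = (-630 + 4645)/(-778 - 1667) = 4015/(-2445) = 4015*(-1/2445) = -803/489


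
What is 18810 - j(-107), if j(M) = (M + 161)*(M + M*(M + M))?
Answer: -1211904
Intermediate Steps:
j(M) = (161 + M)*(M + 2*M²) (j(M) = (161 + M)*(M + M*(2*M)) = (161 + M)*(M + 2*M²))
18810 - j(-107) = 18810 - (-107)*(161 + 2*(-107)² + 323*(-107)) = 18810 - (-107)*(161 + 2*11449 - 34561) = 18810 - (-107)*(161 + 22898 - 34561) = 18810 - (-107)*(-11502) = 18810 - 1*1230714 = 18810 - 1230714 = -1211904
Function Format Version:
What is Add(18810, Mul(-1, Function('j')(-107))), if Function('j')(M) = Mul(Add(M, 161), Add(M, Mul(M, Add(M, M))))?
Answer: -1211904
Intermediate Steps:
Function('j')(M) = Mul(Add(161, M), Add(M, Mul(2, Pow(M, 2)))) (Function('j')(M) = Mul(Add(161, M), Add(M, Mul(M, Mul(2, M)))) = Mul(Add(161, M), Add(M, Mul(2, Pow(M, 2)))))
Add(18810, Mul(-1, Function('j')(-107))) = Add(18810, Mul(-1, Mul(-107, Add(161, Mul(2, Pow(-107, 2)), Mul(323, -107))))) = Add(18810, Mul(-1, Mul(-107, Add(161, Mul(2, 11449), -34561)))) = Add(18810, Mul(-1, Mul(-107, Add(161, 22898, -34561)))) = Add(18810, Mul(-1, Mul(-107, -11502))) = Add(18810, Mul(-1, 1230714)) = Add(18810, -1230714) = -1211904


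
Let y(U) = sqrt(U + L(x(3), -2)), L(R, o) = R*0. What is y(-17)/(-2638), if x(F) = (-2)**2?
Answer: -I*sqrt(17)/2638 ≈ -0.001563*I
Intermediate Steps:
x(F) = 4
L(R, o) = 0
y(U) = sqrt(U) (y(U) = sqrt(U + 0) = sqrt(U))
y(-17)/(-2638) = sqrt(-17)/(-2638) = (I*sqrt(17))*(-1/2638) = -I*sqrt(17)/2638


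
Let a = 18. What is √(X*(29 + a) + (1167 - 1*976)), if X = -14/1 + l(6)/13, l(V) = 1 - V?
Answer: I*√81978/13 ≈ 22.024*I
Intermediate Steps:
X = -187/13 (X = -14/1 + (1 - 1*6)/13 = -14*1 + (1 - 6)*(1/13) = -14 - 5*1/13 = -14 - 5/13 = -187/13 ≈ -14.385)
√(X*(29 + a) + (1167 - 1*976)) = √(-187*(29 + 18)/13 + (1167 - 1*976)) = √(-187/13*47 + (1167 - 976)) = √(-8789/13 + 191) = √(-6306/13) = I*√81978/13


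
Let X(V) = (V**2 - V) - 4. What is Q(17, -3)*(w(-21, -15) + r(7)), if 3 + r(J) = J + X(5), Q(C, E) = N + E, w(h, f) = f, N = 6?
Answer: 15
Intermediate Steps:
Q(C, E) = 6 + E
X(V) = -4 + V**2 - V
r(J) = 13 + J (r(J) = -3 + (J + (-4 + 5**2 - 1*5)) = -3 + (J + (-4 + 25 - 5)) = -3 + (J + 16) = -3 + (16 + J) = 13 + J)
Q(17, -3)*(w(-21, -15) + r(7)) = (6 - 3)*(-15 + (13 + 7)) = 3*(-15 + 20) = 3*5 = 15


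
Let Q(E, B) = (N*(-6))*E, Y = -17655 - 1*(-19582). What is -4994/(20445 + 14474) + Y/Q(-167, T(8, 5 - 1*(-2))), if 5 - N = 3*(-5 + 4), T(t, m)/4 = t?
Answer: 27257009/279910704 ≈ 0.097378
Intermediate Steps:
T(t, m) = 4*t
Y = 1927 (Y = -17655 + 19582 = 1927)
N = 8 (N = 5 - 3*(-5 + 4) = 5 - 3*(-1) = 5 - 1*(-3) = 5 + 3 = 8)
Q(E, B) = -48*E (Q(E, B) = (8*(-6))*E = -48*E)
-4994/(20445 + 14474) + Y/Q(-167, T(8, 5 - 1*(-2))) = -4994/(20445 + 14474) + 1927/((-48*(-167))) = -4994/34919 + 1927/8016 = 27257009/279910704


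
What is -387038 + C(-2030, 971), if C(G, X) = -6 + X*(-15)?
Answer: -401609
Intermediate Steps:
C(G, X) = -6 - 15*X
-387038 + C(-2030, 971) = -387038 + (-6 - 15*971) = -387038 + (-6 - 14565) = -387038 - 14571 = -401609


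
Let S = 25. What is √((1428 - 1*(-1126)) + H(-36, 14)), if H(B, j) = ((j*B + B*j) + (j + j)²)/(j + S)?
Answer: √3875898/39 ≈ 50.480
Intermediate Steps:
H(B, j) = (4*j² + 2*B*j)/(25 + j) (H(B, j) = ((j*B + B*j) + (j + j)²)/(j + 25) = ((B*j + B*j) + (2*j)²)/(25 + j) = (2*B*j + 4*j²)/(25 + j) = (4*j² + 2*B*j)/(25 + j))
√((1428 - 1*(-1126)) + H(-36, 14)) = √((1428 - 1*(-1126)) + 2*14*(-36 + 2*14)/(25 + 14)) = √((1428 + 1126) + 2*14*(-36 + 28)/39) = √(2554 + 2*14*(1/39)*(-8)) = √(2554 - 224/39) = √(99382/39) = √3875898/39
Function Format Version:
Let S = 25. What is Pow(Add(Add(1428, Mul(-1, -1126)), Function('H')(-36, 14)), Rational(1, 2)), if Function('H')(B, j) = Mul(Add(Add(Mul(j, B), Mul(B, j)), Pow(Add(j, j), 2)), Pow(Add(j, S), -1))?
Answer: Mul(Rational(1, 39), Pow(3875898, Rational(1, 2))) ≈ 50.480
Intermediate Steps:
Function('H')(B, j) = Mul(Pow(Add(25, j), -1), Add(Mul(4, Pow(j, 2)), Mul(2, B, j))) (Function('H')(B, j) = Mul(Add(Add(Mul(j, B), Mul(B, j)), Pow(Add(j, j), 2)), Pow(Add(j, 25), -1)) = Mul(Add(Add(Mul(B, j), Mul(B, j)), Pow(Mul(2, j), 2)), Pow(Add(25, j), -1)) = Mul(Add(Mul(2, B, j), Mul(4, Pow(j, 2))), Pow(Add(25, j), -1)) = Mul(Add(Mul(4, Pow(j, 2)), Mul(2, B, j)), Pow(Add(25, j), -1)) = Mul(Pow(Add(25, j), -1), Add(Mul(4, Pow(j, 2)), Mul(2, B, j))))
Pow(Add(Add(1428, Mul(-1, -1126)), Function('H')(-36, 14)), Rational(1, 2)) = Pow(Add(Add(1428, Mul(-1, -1126)), Mul(2, 14, Pow(Add(25, 14), -1), Add(-36, Mul(2, 14)))), Rational(1, 2)) = Pow(Add(Add(1428, 1126), Mul(2, 14, Pow(39, -1), Add(-36, 28))), Rational(1, 2)) = Pow(Add(2554, Mul(2, 14, Rational(1, 39), -8)), Rational(1, 2)) = Pow(Add(2554, Rational(-224, 39)), Rational(1, 2)) = Pow(Rational(99382, 39), Rational(1, 2)) = Mul(Rational(1, 39), Pow(3875898, Rational(1, 2)))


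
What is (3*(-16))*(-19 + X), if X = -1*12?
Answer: 1488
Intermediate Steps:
X = -12
(3*(-16))*(-19 + X) = (3*(-16))*(-19 - 12) = -48*(-31) = 1488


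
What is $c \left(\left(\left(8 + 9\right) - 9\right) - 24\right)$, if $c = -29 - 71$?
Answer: $1600$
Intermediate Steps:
$c = -100$
$c \left(\left(\left(8 + 9\right) - 9\right) - 24\right) = - 100 \left(\left(\left(8 + 9\right) - 9\right) - 24\right) = - 100 \left(\left(17 - 9\right) - 24\right) = - 100 \left(8 - 24\right) = \left(-100\right) \left(-16\right) = 1600$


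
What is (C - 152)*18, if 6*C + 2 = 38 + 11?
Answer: -2595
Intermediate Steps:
C = 47/6 (C = -⅓ + (38 + 11)/6 = -⅓ + (⅙)*49 = -⅓ + 49/6 = 47/6 ≈ 7.8333)
(C - 152)*18 = (47/6 - 152)*18 = -865/6*18 = -2595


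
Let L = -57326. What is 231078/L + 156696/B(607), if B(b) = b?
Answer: 4421245275/17398441 ≈ 254.12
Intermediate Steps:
231078/L + 156696/B(607) = 231078/(-57326) + 156696/607 = 231078*(-1/57326) + 156696*(1/607) = -115539/28663 + 156696/607 = 4421245275/17398441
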